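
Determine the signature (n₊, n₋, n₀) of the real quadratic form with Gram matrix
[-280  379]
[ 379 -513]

Answer: (1, 1, 0)

Derivation:
step 0: pivot -280 → sign −
step 1: pivot 1/280 → sign +
signature = (1, 1, 0)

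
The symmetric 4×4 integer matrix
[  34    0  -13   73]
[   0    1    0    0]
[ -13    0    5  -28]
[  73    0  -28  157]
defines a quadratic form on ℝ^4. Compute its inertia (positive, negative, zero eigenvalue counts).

Answer: (3, 0, 1)

Derivation:
step 0: pivot 34 → sign +
step 1: pivot 1 → sign +
step 2: pivot 1/34 → sign +
step 3: row/col 3 already zero → sign 0
signature = (3, 0, 1)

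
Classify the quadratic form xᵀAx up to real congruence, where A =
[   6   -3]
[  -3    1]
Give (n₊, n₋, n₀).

Answer: (1, 1, 0)

Derivation:
step 0: pivot 6 → sign +
step 1: pivot -1/2 → sign −
signature = (1, 1, 0)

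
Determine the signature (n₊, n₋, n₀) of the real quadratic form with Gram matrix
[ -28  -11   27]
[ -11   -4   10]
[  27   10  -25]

Answer: (1, 2, 0)

Derivation:
step 0: pivot -28 → sign −
step 1: pivot 9/28 → sign +
step 2: pivot -1/9 → sign −
signature = (1, 2, 0)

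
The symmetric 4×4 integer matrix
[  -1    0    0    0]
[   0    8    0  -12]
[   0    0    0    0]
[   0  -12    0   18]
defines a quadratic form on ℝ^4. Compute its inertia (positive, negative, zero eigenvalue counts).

Answer: (1, 1, 2)

Derivation:
step 0: pivot -1 → sign −
step 1: pivot 8 → sign +
step 2: row/col 2 already zero → sign 0
step 3: row/col 3 already zero → sign 0
signature = (1, 1, 2)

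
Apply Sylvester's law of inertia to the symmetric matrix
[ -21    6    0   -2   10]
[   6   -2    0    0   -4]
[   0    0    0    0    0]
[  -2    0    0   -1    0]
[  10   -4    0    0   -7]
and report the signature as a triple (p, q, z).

Answer: (1, 3, 1)

Derivation:
step 0: pivot -21 → sign −
step 1: pivot -2/7 → sign −
step 2: pivot 1/3 → sign +
step 3: pivot -3 → sign −
step 4: row/col 4 already zero → sign 0
signature = (1, 3, 1)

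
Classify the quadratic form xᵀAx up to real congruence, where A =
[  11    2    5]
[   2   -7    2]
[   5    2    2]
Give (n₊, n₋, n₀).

Answer: (1, 2, 0)

Derivation:
step 0: pivot 11 → sign +
step 1: pivot -81/11 → sign −
step 2: pivot -1/9 → sign −
signature = (1, 2, 0)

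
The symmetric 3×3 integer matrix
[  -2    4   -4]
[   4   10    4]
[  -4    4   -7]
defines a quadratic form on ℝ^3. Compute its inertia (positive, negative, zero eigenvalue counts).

Answer: (2, 1, 0)

Derivation:
step 0: pivot -2 → sign −
step 1: pivot 18 → sign +
step 2: pivot 1/9 → sign +
signature = (2, 1, 0)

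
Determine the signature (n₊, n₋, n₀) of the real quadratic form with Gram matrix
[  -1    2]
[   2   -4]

step 0: pivot -1 → sign −
step 1: row/col 1 already zero → sign 0
signature = (0, 1, 1)

Answer: (0, 1, 1)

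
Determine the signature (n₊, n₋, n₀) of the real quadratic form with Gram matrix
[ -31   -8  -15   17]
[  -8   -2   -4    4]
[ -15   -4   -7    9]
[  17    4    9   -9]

Answer: (1, 2, 1)

Derivation:
step 0: pivot -31 → sign −
step 1: pivot 2/31 → sign +
step 2: pivot -2 → sign −
step 3: row/col 3 already zero → sign 0
signature = (1, 2, 1)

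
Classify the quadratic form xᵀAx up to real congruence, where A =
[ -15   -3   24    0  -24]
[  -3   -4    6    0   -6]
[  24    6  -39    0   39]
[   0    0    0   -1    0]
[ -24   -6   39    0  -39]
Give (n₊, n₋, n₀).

step 0: pivot -15 → sign −
step 1: pivot -17/5 → sign −
step 2: pivot -3/17 → sign −
step 3: pivot -1 → sign −
step 4: row/col 4 already zero → sign 0
signature = (0, 4, 1)

Answer: (0, 4, 1)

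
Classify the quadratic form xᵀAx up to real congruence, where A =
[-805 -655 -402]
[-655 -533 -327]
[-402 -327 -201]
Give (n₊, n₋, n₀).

Answer: (0, 3, 0)

Derivation:
step 0: pivot -805 → sign −
step 1: pivot -8/161 → sign −
step 2: pivot -3/40 → sign −
signature = (0, 3, 0)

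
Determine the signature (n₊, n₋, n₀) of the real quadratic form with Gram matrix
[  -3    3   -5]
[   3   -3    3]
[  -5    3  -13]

Answer: (1, 2, 0)

Derivation:
step 0: pivot -3 → sign −
step 1: pivot -14/3 → sign −
step 2: pivot 6/7 → sign +
signature = (1, 2, 0)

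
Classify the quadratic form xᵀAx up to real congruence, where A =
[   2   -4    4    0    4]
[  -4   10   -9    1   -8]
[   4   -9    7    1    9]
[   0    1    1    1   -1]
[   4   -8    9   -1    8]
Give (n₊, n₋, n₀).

Answer: (4, 1, 0)

Derivation:
step 0: pivot 2 → sign +
step 1: pivot 2 → sign +
step 2: pivot -3/2 → sign −
step 3: pivot 2 → sign +
step 4: pivot 2/3 → sign +
signature = (4, 1, 0)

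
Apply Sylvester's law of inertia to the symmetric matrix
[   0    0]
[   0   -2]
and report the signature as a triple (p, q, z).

step 0: pivot -2 → sign −
step 1: row/col 1 already zero → sign 0
signature = (0, 1, 1)

Answer: (0, 1, 1)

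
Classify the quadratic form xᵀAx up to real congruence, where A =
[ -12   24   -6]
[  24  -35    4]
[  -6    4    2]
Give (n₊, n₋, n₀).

step 0: pivot -12 → sign −
step 1: pivot 13 → sign +
step 2: pivot 1/13 → sign +
signature = (2, 1, 0)

Answer: (2, 1, 0)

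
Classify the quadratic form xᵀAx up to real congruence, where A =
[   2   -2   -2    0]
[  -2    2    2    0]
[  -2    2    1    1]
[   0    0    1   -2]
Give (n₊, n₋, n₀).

step 0: pivot 2 → sign +
step 1: pivot -1 → sign −
step 2: pivot -1 → sign −
step 3: row/col 3 already zero → sign 0
signature = (1, 2, 1)

Answer: (1, 2, 1)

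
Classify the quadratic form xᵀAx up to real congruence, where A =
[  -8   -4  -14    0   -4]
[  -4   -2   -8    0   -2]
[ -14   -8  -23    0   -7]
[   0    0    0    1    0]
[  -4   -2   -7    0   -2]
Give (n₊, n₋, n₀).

Answer: (2, 2, 1)

Derivation:
step 0: pivot -8 → sign −
step 1: pivot 3/2 → sign +
step 2: pivot -2/3 → sign −
step 3: pivot 1 → sign +
step 4: row/col 4 already zero → sign 0
signature = (2, 2, 1)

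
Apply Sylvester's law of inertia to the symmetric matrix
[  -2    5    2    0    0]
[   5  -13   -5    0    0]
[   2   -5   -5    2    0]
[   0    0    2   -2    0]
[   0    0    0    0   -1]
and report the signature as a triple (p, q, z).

Answer: (0, 5, 0)

Derivation:
step 0: pivot -2 → sign −
step 1: pivot -1/2 → sign −
step 2: pivot -3 → sign −
step 3: pivot -2/3 → sign −
step 4: pivot -1 → sign −
signature = (0, 5, 0)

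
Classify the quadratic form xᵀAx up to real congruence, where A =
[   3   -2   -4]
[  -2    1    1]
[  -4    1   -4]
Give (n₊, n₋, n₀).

step 0: pivot 3 → sign +
step 1: pivot -1/3 → sign −
step 2: pivot -1 → sign −
signature = (1, 2, 0)

Answer: (1, 2, 0)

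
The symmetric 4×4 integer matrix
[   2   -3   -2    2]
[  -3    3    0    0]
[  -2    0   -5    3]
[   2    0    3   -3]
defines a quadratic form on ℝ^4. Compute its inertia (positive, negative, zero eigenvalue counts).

step 0: pivot 2 → sign +
step 1: pivot -3/2 → sign −
step 2: pivot -1 → sign −
step 3: pivot 2 → sign +
signature = (2, 2, 0)

Answer: (2, 2, 0)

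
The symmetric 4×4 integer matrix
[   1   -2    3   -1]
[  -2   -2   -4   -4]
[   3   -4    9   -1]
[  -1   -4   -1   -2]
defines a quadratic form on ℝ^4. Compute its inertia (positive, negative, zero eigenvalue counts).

step 0: pivot 1 → sign +
step 1: pivot -6 → sign −
step 2: pivot 2/3 → sign +
step 3: pivot 3 → sign +
signature = (3, 1, 0)

Answer: (3, 1, 0)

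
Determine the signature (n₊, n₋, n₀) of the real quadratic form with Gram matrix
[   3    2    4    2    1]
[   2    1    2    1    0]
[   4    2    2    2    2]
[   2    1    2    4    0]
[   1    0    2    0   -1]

Answer: (3, 2, 0)

Derivation:
step 0: pivot 3 → sign +
step 1: pivot -1/3 → sign −
step 2: pivot -2 → sign −
step 3: pivot 3 → sign +
step 4: pivot 2 → sign +
signature = (3, 2, 0)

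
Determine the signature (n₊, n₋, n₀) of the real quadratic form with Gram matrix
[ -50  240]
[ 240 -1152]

step 0: pivot -50 → sign −
step 1: row/col 1 already zero → sign 0
signature = (0, 1, 1)

Answer: (0, 1, 1)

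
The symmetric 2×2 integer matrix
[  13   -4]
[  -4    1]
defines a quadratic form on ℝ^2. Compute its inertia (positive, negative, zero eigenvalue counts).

step 0: pivot 13 → sign +
step 1: pivot -3/13 → sign −
signature = (1, 1, 0)

Answer: (1, 1, 0)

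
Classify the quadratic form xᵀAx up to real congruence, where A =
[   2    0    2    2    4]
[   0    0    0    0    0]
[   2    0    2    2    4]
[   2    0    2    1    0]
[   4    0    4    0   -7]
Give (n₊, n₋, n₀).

step 0: pivot 2 → sign +
step 1: pivot -1 → sign −
step 2: pivot 1 → sign +
step 3: row/col 3 already zero → sign 0
step 4: row/col 4 already zero → sign 0
signature = (2, 1, 2)

Answer: (2, 1, 2)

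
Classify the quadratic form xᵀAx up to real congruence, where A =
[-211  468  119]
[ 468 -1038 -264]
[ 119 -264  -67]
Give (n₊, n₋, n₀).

step 0: pivot -211 → sign −
step 1: pivot 6/211 → sign +
step 2: row/col 2 already zero → sign 0
signature = (1, 1, 1)

Answer: (1, 1, 1)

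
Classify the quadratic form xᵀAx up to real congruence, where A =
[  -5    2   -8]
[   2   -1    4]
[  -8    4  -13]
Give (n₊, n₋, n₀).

Answer: (1, 2, 0)

Derivation:
step 0: pivot -5 → sign −
step 1: pivot -1/5 → sign −
step 2: pivot 3 → sign +
signature = (1, 2, 0)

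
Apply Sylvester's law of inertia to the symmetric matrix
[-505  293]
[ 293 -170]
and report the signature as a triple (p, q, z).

step 0: pivot -505 → sign −
step 1: pivot -1/505 → sign −
signature = (0, 2, 0)

Answer: (0, 2, 0)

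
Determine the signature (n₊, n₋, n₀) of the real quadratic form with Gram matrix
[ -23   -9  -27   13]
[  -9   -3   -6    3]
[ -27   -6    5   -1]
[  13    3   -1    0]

Answer: (2, 2, 0)

Derivation:
step 0: pivot -23 → sign −
step 1: pivot 12/23 → sign +
step 2: pivot -13/4 → sign −
step 3: pivot 3/13 → sign +
signature = (2, 2, 0)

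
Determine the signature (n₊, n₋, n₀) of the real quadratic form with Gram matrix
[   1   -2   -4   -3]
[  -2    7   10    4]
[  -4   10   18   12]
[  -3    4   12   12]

Answer: (3, 1, 0)

Derivation:
step 0: pivot 1 → sign +
step 1: pivot 3 → sign +
step 2: pivot 2/3 → sign +
step 3: pivot -1 → sign −
signature = (3, 1, 0)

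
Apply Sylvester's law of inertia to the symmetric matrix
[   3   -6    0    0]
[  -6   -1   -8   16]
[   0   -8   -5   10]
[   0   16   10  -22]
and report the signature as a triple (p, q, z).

step 0: pivot 3 → sign +
step 1: pivot -13 → sign −
step 2: pivot -1/13 → sign −
step 3: pivot -2 → sign −
signature = (1, 3, 0)

Answer: (1, 3, 0)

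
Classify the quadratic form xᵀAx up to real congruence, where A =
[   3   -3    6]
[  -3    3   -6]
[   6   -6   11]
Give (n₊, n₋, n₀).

step 0: pivot 3 → sign +
step 1: pivot -1 → sign −
step 2: row/col 2 already zero → sign 0
signature = (1, 1, 1)

Answer: (1, 1, 1)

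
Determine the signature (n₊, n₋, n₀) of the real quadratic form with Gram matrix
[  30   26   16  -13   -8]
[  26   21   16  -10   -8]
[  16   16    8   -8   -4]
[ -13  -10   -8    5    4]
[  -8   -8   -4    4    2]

step 0: pivot 30 → sign +
step 1: pivot -23/15 → sign −
step 2: pivot 56/23 → sign +
step 3: pivot 3/14 → sign +
step 4: row/col 4 already zero → sign 0
signature = (3, 1, 1)

Answer: (3, 1, 1)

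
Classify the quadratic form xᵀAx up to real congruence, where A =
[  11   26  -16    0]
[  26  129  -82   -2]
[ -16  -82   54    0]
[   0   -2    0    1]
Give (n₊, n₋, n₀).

step 0: pivot 11 → sign +
step 1: pivot 743/11 → sign +
step 2: pivot 1358/743 → sign +
step 3: pivot 3/679 → sign +
signature = (4, 0, 0)

Answer: (4, 0, 0)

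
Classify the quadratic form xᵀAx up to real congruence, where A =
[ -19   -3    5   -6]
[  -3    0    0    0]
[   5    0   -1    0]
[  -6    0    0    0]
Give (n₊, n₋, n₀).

Answer: (1, 2, 1)

Derivation:
step 0: pivot -19 → sign −
step 1: pivot 9/19 → sign +
step 2: pivot -1 → sign −
step 3: row/col 3 already zero → sign 0
signature = (1, 2, 1)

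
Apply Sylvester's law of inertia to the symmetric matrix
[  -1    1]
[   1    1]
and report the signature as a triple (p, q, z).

step 0: pivot -1 → sign −
step 1: pivot 2 → sign +
signature = (1, 1, 0)

Answer: (1, 1, 0)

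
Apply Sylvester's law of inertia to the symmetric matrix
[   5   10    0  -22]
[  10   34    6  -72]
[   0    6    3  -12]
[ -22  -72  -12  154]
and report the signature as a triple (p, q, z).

Answer: (4, 0, 0)

Derivation:
step 0: pivot 5 → sign +
step 1: pivot 14 → sign +
step 2: pivot 3/7 → sign +
step 3: pivot 6/5 → sign +
signature = (4, 0, 0)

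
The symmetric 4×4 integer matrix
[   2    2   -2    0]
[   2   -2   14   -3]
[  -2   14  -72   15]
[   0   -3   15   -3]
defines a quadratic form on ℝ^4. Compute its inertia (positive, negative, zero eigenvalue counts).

Answer: (2, 2, 0)

Derivation:
step 0: pivot 2 → sign +
step 1: pivot -4 → sign −
step 2: pivot -10 → sign −
step 3: pivot 3/20 → sign +
signature = (2, 2, 0)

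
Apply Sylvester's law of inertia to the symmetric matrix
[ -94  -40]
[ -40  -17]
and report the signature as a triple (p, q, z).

Answer: (1, 1, 0)

Derivation:
step 0: pivot -94 → sign −
step 1: pivot 1/47 → sign +
signature = (1, 1, 0)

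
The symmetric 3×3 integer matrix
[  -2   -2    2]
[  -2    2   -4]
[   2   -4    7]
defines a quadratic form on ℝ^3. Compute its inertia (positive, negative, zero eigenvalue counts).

Answer: (1, 1, 1)

Derivation:
step 0: pivot -2 → sign −
step 1: pivot 4 → sign +
step 2: row/col 2 already zero → sign 0
signature = (1, 1, 1)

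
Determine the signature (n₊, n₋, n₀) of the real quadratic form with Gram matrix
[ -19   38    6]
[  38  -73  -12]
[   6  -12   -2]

Answer: (1, 2, 0)

Derivation:
step 0: pivot -19 → sign −
step 1: pivot 3 → sign +
step 2: pivot -2/19 → sign −
signature = (1, 2, 0)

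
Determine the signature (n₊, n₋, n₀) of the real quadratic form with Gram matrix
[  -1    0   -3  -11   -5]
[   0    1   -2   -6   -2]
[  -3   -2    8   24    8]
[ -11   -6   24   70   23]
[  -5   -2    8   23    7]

step 0: pivot -1 → sign −
step 1: pivot 1 → sign +
step 2: pivot 13 → sign +
step 3: pivot -10/13 → sign −
step 4: pivot 3/10 → sign +
signature = (3, 2, 0)

Answer: (3, 2, 0)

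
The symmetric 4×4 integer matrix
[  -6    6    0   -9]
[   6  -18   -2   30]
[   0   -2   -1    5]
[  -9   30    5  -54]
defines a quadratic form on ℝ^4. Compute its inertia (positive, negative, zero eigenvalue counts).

Answer: (0, 4, 0)

Derivation:
step 0: pivot -6 → sign −
step 1: pivot -12 → sign −
step 2: pivot -2/3 → sign −
step 3: pivot -3/8 → sign −
signature = (0, 4, 0)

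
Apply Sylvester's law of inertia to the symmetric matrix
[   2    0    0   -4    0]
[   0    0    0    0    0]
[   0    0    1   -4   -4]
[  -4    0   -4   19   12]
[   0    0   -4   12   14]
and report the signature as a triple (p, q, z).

step 0: pivot 2 → sign +
step 1: pivot 1 → sign +
step 2: pivot -5 → sign −
step 3: pivot 6/5 → sign +
step 4: row/col 4 already zero → sign 0
signature = (3, 1, 1)

Answer: (3, 1, 1)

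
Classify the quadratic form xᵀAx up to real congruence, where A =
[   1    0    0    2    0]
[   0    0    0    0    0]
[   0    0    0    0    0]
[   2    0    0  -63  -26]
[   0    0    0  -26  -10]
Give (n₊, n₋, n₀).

Answer: (2, 1, 2)

Derivation:
step 0: pivot 1 → sign +
step 1: pivot -67 → sign −
step 2: pivot 6/67 → sign +
step 3: row/col 3 already zero → sign 0
step 4: row/col 4 already zero → sign 0
signature = (2, 1, 2)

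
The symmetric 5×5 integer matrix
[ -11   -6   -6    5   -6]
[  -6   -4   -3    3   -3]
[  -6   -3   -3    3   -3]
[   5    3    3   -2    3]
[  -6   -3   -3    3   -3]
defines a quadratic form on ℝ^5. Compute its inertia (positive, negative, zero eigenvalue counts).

Answer: (1, 2, 2)

Derivation:
step 0: pivot -11 → sign −
step 1: pivot -8/11 → sign −
step 2: pivot 3/8 → sign +
step 3: row/col 3 already zero → sign 0
step 4: row/col 4 already zero → sign 0
signature = (1, 2, 2)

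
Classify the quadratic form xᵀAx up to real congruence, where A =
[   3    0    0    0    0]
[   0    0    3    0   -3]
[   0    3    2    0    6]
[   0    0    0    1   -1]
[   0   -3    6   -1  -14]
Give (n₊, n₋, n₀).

Answer: (3, 2, 0)

Derivation:
step 0: pivot 3 → sign +
step 1: pivot 2 → sign +
step 2: pivot -9/2 → sign −
step 3: pivot 1 → sign +
step 4: pivot -1 → sign −
signature = (3, 2, 0)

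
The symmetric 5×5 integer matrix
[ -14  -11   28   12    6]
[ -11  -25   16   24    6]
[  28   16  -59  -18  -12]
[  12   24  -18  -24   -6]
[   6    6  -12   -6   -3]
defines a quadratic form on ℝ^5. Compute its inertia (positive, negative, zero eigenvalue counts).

step 0: pivot -14 → sign −
step 1: pivot -229/14 → sign −
step 2: pivot -183/229 → sign −
step 3: pivot -12/61 → sign −
step 4: row/col 4 already zero → sign 0
signature = (0, 4, 1)

Answer: (0, 4, 1)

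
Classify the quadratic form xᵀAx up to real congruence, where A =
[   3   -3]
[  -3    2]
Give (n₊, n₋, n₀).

Answer: (1, 1, 0)

Derivation:
step 0: pivot 3 → sign +
step 1: pivot -1 → sign −
signature = (1, 1, 0)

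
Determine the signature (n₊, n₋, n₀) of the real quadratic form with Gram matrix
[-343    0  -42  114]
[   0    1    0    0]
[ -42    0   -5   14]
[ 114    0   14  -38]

Answer: (2, 2, 0)

Derivation:
step 0: pivot -343 → sign −
step 1: pivot 1 → sign +
step 2: pivot 1/7 → sign +
step 3: pivot -6/49 → sign −
signature = (2, 2, 0)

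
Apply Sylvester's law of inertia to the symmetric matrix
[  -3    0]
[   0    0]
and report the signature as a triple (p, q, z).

step 0: pivot -3 → sign −
step 1: row/col 1 already zero → sign 0
signature = (0, 1, 1)

Answer: (0, 1, 1)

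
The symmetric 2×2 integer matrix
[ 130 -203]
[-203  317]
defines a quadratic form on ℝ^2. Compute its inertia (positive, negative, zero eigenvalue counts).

step 0: pivot 130 → sign +
step 1: pivot 1/130 → sign +
signature = (2, 0, 0)

Answer: (2, 0, 0)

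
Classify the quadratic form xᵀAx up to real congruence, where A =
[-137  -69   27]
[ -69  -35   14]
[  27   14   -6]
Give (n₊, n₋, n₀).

step 0: pivot -137 → sign −
step 1: pivot -34/137 → sign −
step 2: pivot -1/34 → sign −
signature = (0, 3, 0)

Answer: (0, 3, 0)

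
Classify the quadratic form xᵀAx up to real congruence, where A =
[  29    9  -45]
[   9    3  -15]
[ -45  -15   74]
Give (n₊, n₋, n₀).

step 0: pivot 29 → sign +
step 1: pivot 6/29 → sign +
step 2: pivot -1 → sign −
signature = (2, 1, 0)

Answer: (2, 1, 0)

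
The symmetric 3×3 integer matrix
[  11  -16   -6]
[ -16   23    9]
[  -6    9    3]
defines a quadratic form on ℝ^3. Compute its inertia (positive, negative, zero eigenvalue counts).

step 0: pivot 11 → sign +
step 1: pivot -3/11 → sign −
step 2: row/col 2 already zero → sign 0
signature = (1, 1, 1)

Answer: (1, 1, 1)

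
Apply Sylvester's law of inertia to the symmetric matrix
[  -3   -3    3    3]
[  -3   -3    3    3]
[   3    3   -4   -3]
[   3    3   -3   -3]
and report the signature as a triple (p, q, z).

step 0: pivot -3 → sign −
step 1: pivot -1 → sign −
step 2: row/col 2 already zero → sign 0
step 3: row/col 3 already zero → sign 0
signature = (0, 2, 2)

Answer: (0, 2, 2)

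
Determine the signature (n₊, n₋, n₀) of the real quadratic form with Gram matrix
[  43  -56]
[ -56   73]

step 0: pivot 43 → sign +
step 1: pivot 3/43 → sign +
signature = (2, 0, 0)

Answer: (2, 0, 0)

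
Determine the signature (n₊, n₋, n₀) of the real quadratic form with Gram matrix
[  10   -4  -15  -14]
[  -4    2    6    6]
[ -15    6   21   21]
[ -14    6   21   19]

step 0: pivot 10 → sign +
step 1: pivot 2/5 → sign +
step 2: pivot -3/2 → sign −
step 3: pivot -1 → sign −
signature = (2, 2, 0)

Answer: (2, 2, 0)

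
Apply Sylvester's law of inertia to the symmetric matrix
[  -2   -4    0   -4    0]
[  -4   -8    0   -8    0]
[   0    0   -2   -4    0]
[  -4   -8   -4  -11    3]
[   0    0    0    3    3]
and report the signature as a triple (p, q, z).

Answer: (2, 2, 1)

Derivation:
step 0: pivot -2 → sign −
step 1: pivot -2 → sign −
step 2: pivot 5 → sign +
step 3: pivot 6/5 → sign +
step 4: row/col 4 already zero → sign 0
signature = (2, 2, 1)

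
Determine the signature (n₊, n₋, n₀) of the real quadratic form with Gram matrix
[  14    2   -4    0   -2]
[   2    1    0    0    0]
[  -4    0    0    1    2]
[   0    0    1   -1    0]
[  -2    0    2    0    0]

step 0: pivot 14 → sign +
step 1: pivot 5/7 → sign +
step 2: pivot -8/5 → sign −
step 3: pivot -3/8 → sign −
step 4: pivot 2 → sign +
signature = (3, 2, 0)

Answer: (3, 2, 0)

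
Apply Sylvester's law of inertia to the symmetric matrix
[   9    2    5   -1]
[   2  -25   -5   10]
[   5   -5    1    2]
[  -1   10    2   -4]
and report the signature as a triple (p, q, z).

step 0: pivot 9 → sign +
step 1: pivot -229/9 → sign −
step 2: pivot -71/229 → sign −
step 3: pivot 2/71 → sign +
signature = (2, 2, 0)

Answer: (2, 2, 0)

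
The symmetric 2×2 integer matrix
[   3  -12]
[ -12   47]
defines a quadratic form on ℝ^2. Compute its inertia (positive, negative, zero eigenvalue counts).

step 0: pivot 3 → sign +
step 1: pivot -1 → sign −
signature = (1, 1, 0)

Answer: (1, 1, 0)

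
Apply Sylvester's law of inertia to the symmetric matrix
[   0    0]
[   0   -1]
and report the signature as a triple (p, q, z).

Answer: (0, 1, 1)

Derivation:
step 0: pivot -1 → sign −
step 1: row/col 1 already zero → sign 0
signature = (0, 1, 1)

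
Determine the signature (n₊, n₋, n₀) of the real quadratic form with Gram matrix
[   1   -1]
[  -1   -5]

step 0: pivot 1 → sign +
step 1: pivot -6 → sign −
signature = (1, 1, 0)

Answer: (1, 1, 0)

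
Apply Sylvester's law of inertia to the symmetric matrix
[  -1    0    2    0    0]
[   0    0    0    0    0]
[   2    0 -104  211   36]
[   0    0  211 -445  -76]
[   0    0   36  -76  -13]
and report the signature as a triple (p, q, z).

step 0: pivot -1 → sign −
step 1: pivot -100 → sign −
step 2: pivot 21/100 → sign +
step 3: pivot -1/21 → sign −
step 4: row/col 4 already zero → sign 0
signature = (1, 3, 1)

Answer: (1, 3, 1)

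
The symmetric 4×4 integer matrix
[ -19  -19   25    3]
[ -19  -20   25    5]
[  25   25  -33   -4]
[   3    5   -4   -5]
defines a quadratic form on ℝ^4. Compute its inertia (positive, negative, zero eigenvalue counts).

step 0: pivot -19 → sign −
step 1: pivot -1 → sign −
step 2: pivot -2/19 → sign −
step 3: pivot -1/2 → sign −
signature = (0, 4, 0)

Answer: (0, 4, 0)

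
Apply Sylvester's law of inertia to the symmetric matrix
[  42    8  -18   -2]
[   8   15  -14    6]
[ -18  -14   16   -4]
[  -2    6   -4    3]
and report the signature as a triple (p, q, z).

step 0: pivot 42 → sign +
step 1: pivot 283/21 → sign +
step 2: pivot -2/283 → sign −
step 3: pivot 3 → sign +
signature = (3, 1, 0)

Answer: (3, 1, 0)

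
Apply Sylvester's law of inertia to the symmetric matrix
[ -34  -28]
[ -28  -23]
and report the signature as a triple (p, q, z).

Answer: (1, 1, 0)

Derivation:
step 0: pivot -34 → sign −
step 1: pivot 1/17 → sign +
signature = (1, 1, 0)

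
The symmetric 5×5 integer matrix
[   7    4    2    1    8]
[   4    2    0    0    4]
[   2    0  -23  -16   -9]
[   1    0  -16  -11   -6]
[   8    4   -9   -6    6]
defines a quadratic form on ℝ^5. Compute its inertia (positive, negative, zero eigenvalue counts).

step 0: pivot 7 → sign +
step 1: pivot -2/7 → sign −
step 2: pivot -19 → sign −
step 3: pivot 6/19 → sign +
step 4: pivot 1 → sign +
signature = (3, 2, 0)

Answer: (3, 2, 0)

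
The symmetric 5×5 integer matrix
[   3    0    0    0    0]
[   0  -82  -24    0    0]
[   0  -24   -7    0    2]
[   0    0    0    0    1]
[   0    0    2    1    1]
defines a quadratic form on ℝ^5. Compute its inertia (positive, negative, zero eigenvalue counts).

step 0: pivot 3 → sign +
step 1: pivot -82 → sign −
step 2: pivot 1/41 → sign +
step 3: pivot -163 → sign −
step 4: pivot 1/163 → sign +
signature = (3, 2, 0)

Answer: (3, 2, 0)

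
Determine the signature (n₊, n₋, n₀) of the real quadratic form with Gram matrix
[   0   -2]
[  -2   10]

step 0: pivot 10 → sign +
step 1: pivot -2/5 → sign −
signature = (1, 1, 0)

Answer: (1, 1, 0)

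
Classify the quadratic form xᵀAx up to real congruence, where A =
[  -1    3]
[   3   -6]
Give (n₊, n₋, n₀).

step 0: pivot -1 → sign −
step 1: pivot 3 → sign +
signature = (1, 1, 0)

Answer: (1, 1, 0)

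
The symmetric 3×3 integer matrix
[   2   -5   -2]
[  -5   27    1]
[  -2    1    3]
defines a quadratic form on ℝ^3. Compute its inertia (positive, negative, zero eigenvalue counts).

Answer: (2, 1, 0)

Derivation:
step 0: pivot 2 → sign +
step 1: pivot 29/2 → sign +
step 2: pivot -3/29 → sign −
signature = (2, 1, 0)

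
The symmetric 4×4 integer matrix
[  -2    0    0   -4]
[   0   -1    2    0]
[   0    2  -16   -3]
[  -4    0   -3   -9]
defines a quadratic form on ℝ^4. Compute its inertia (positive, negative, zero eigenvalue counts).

step 0: pivot -2 → sign −
step 1: pivot -1 → sign −
step 2: pivot -12 → sign −
step 3: pivot -1/4 → sign −
signature = (0, 4, 0)

Answer: (0, 4, 0)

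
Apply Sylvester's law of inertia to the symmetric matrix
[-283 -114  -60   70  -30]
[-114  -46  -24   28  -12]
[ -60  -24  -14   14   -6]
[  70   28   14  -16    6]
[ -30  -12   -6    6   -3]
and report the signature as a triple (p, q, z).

Answer: (1, 4, 0)

Derivation:
step 0: pivot -283 → sign −
step 1: pivot -22/283 → sign −
step 2: pivot -10/11 → sign −
step 3: pivot 18/5 → sign +
step 4: pivot -1 → sign −
signature = (1, 4, 0)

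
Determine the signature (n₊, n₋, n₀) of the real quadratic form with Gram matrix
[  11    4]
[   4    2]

step 0: pivot 11 → sign +
step 1: pivot 6/11 → sign +
signature = (2, 0, 0)

Answer: (2, 0, 0)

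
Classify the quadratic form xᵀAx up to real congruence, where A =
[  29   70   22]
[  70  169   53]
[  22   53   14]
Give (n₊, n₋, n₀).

Answer: (2, 1, 0)

Derivation:
step 0: pivot 29 → sign +
step 1: pivot 1/29 → sign +
step 2: pivot -3 → sign −
signature = (2, 1, 0)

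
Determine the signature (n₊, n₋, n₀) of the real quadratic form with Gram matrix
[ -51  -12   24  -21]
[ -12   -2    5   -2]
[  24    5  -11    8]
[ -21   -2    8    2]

Answer: (2, 2, 0)

Derivation:
step 0: pivot -51 → sign −
step 1: pivot 14/17 → sign +
step 2: pivot -3/14 → sign −
step 3: pivot 1 → sign +
signature = (2, 2, 0)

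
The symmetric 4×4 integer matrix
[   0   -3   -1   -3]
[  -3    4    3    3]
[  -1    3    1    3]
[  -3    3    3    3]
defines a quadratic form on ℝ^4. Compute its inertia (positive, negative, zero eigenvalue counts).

Answer: (2, 2, 0)

Derivation:
step 0: pivot 4 → sign +
step 1: pivot -9/4 → sign −
step 2: pivot -5/9 → sign −
step 3: pivot 6/5 → sign +
signature = (2, 2, 0)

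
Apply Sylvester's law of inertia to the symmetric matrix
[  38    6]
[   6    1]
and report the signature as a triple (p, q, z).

step 0: pivot 38 → sign +
step 1: pivot 1/19 → sign +
signature = (2, 0, 0)

Answer: (2, 0, 0)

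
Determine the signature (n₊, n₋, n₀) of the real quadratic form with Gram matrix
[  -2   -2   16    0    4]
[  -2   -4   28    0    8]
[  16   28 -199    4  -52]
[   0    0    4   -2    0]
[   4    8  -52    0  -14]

Answer: (2, 3, 0)

Derivation:
step 0: pivot -2 → sign −
step 1: pivot -2 → sign −
step 2: pivot 1 → sign +
step 3: pivot -18 → sign −
step 4: pivot 2/9 → sign +
signature = (2, 3, 0)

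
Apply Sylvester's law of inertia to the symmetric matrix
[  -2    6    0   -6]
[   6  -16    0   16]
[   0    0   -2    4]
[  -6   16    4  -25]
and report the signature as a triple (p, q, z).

Answer: (1, 3, 0)

Derivation:
step 0: pivot -2 → sign −
step 1: pivot 2 → sign +
step 2: pivot -2 → sign −
step 3: pivot -1 → sign −
signature = (1, 3, 0)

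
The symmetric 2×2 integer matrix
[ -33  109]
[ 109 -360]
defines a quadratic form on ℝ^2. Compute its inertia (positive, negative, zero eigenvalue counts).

step 0: pivot -33 → sign −
step 1: pivot 1/33 → sign +
signature = (1, 1, 0)

Answer: (1, 1, 0)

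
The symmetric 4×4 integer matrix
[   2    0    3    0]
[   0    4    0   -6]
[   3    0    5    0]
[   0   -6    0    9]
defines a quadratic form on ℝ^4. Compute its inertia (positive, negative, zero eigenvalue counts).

Answer: (3, 0, 1)

Derivation:
step 0: pivot 2 → sign +
step 1: pivot 4 → sign +
step 2: pivot 1/2 → sign +
step 3: row/col 3 already zero → sign 0
signature = (3, 0, 1)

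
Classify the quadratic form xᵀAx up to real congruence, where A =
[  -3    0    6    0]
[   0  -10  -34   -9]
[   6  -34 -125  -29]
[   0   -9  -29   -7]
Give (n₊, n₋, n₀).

step 0: pivot -3 → sign −
step 1: pivot -10 → sign −
step 2: pivot 13/5 → sign +
step 3: pivot 3/26 → sign +
signature = (2, 2, 0)

Answer: (2, 2, 0)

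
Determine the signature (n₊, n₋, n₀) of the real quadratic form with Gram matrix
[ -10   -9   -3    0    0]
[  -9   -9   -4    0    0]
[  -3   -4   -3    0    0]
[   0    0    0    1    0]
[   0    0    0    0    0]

Answer: (1, 3, 1)

Derivation:
step 0: pivot -10 → sign −
step 1: pivot -9/10 → sign −
step 2: pivot -2/9 → sign −
step 3: pivot 1 → sign +
step 4: row/col 4 already zero → sign 0
signature = (1, 3, 1)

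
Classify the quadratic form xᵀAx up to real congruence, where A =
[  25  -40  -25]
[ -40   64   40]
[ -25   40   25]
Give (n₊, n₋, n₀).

step 0: pivot 25 → sign +
step 1: row/col 1 already zero → sign 0
step 2: row/col 2 already zero → sign 0
signature = (1, 0, 2)

Answer: (1, 0, 2)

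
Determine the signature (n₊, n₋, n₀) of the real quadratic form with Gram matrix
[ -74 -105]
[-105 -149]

Answer: (0, 2, 0)

Derivation:
step 0: pivot -74 → sign −
step 1: pivot -1/74 → sign −
signature = (0, 2, 0)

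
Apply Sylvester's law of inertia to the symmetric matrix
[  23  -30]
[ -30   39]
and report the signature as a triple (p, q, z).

Answer: (1, 1, 0)

Derivation:
step 0: pivot 23 → sign +
step 1: pivot -3/23 → sign −
signature = (1, 1, 0)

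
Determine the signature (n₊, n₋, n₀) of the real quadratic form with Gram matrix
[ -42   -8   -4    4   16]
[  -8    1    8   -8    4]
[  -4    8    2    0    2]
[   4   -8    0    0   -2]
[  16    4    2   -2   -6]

step 0: pivot -42 → sign −
step 1: pivot 53/21 → sign +
step 2: pivot -1486/53 → sign −
step 3: pivot 1592/743 → sign +
step 4: pivot 1/398 → sign +
signature = (3, 2, 0)

Answer: (3, 2, 0)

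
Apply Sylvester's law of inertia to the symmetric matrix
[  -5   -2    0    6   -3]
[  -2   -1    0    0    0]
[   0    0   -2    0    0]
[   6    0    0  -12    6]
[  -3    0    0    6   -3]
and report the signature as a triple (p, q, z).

step 0: pivot -5 → sign −
step 1: pivot -1/5 → sign −
step 2: pivot -2 → sign −
step 3: pivot 24 → sign +
step 4: row/col 4 already zero → sign 0
signature = (1, 3, 1)

Answer: (1, 3, 1)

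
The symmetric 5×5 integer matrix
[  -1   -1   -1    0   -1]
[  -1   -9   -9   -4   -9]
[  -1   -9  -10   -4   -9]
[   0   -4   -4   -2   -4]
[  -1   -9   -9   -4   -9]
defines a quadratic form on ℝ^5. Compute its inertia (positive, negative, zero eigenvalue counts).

step 0: pivot -1 → sign −
step 1: pivot -8 → sign −
step 2: pivot -1 → sign −
step 3: row/col 3 already zero → sign 0
step 4: row/col 4 already zero → sign 0
signature = (0, 3, 2)

Answer: (0, 3, 2)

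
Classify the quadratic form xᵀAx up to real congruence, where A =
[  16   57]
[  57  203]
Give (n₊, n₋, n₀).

Answer: (1, 1, 0)

Derivation:
step 0: pivot 16 → sign +
step 1: pivot -1/16 → sign −
signature = (1, 1, 0)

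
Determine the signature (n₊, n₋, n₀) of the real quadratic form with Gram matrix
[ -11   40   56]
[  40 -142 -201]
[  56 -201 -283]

Answer: (2, 1, 0)

Derivation:
step 0: pivot -11 → sign −
step 1: pivot 38/11 → sign +
step 2: pivot 3/38 → sign +
signature = (2, 1, 0)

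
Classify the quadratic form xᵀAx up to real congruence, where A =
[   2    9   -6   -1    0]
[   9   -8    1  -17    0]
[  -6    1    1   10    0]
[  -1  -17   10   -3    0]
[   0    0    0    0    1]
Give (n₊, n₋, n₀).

step 0: pivot 2 → sign +
step 1: pivot -97/2 → sign −
step 2: pivot -81/97 → sign −
step 3: pivot -2/9 → sign −
step 4: pivot 1 → sign +
signature = (2, 3, 0)

Answer: (2, 3, 0)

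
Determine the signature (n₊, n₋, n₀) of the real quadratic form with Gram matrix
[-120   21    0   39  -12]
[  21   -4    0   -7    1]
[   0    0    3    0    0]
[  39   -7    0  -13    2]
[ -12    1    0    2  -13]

step 0: pivot -120 → sign −
step 1: pivot -13/40 → sign −
step 2: pivot 3 → sign +
step 3: pivot -3/13 → sign −
step 4: pivot -2/3 → sign −
signature = (1, 4, 0)

Answer: (1, 4, 0)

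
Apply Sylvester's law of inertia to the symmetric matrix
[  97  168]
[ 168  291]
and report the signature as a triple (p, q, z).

step 0: pivot 97 → sign +
step 1: pivot 3/97 → sign +
signature = (2, 0, 0)

Answer: (2, 0, 0)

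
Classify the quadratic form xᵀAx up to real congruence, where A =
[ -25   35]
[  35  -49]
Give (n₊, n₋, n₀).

step 0: pivot -25 → sign −
step 1: row/col 1 already zero → sign 0
signature = (0, 1, 1)

Answer: (0, 1, 1)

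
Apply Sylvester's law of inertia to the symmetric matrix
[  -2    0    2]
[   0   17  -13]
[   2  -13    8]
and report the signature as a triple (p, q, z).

step 0: pivot -2 → sign −
step 1: pivot 17 → sign +
step 2: pivot 1/17 → sign +
signature = (2, 1, 0)

Answer: (2, 1, 0)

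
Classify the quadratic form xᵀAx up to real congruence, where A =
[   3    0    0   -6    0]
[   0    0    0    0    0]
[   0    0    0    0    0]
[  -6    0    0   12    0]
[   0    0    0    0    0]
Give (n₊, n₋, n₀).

Answer: (1, 0, 4)

Derivation:
step 0: pivot 3 → sign +
step 1: row/col 1 already zero → sign 0
step 2: row/col 2 already zero → sign 0
step 3: row/col 3 already zero → sign 0
step 4: row/col 4 already zero → sign 0
signature = (1, 0, 4)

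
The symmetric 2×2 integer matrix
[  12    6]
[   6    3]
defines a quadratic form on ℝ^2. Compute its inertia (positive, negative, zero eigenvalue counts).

step 0: pivot 12 → sign +
step 1: row/col 1 already zero → sign 0
signature = (1, 0, 1)

Answer: (1, 0, 1)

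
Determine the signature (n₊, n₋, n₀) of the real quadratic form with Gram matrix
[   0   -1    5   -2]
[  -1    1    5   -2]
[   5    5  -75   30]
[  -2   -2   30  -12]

step 0: pivot 1 → sign +
step 1: pivot -1 → sign −
step 2: row/col 2 already zero → sign 0
step 3: row/col 3 already zero → sign 0
signature = (1, 1, 2)

Answer: (1, 1, 2)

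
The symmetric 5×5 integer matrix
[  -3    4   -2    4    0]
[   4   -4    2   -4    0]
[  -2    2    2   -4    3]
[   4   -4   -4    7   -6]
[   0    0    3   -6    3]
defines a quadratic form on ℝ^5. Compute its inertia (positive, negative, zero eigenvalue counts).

step 0: pivot -3 → sign −
step 1: pivot 4/3 → sign +
step 2: pivot 3 → sign +
step 3: pivot -1 → sign −
step 4: row/col 4 already zero → sign 0
signature = (2, 2, 1)

Answer: (2, 2, 1)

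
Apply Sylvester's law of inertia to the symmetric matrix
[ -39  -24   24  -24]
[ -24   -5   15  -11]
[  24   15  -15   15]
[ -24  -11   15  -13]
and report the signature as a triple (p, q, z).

step 0: pivot -39 → sign −
step 1: pivot 127/13 → sign +
step 2: pivot -30/127 → sign −
step 3: pivot 2/5 → sign +
signature = (2, 2, 0)

Answer: (2, 2, 0)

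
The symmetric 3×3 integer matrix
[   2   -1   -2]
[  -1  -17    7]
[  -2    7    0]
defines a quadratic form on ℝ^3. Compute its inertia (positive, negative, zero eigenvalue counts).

Answer: (2, 1, 0)

Derivation:
step 0: pivot 2 → sign +
step 1: pivot -35/2 → sign −
step 2: pivot 2/35 → sign +
signature = (2, 1, 0)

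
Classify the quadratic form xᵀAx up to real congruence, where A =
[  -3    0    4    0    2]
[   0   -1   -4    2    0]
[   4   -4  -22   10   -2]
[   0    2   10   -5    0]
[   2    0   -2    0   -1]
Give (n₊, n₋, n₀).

Answer: (2, 3, 0)

Derivation:
step 0: pivot -3 → sign −
step 1: pivot -1 → sign −
step 2: pivot -2/3 → sign −
step 3: pivot 5 → sign +
step 4: pivot 1/5 → sign +
signature = (2, 3, 0)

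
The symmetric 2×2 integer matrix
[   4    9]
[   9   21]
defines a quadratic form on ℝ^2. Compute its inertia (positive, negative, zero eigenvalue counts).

Answer: (2, 0, 0)

Derivation:
step 0: pivot 4 → sign +
step 1: pivot 3/4 → sign +
signature = (2, 0, 0)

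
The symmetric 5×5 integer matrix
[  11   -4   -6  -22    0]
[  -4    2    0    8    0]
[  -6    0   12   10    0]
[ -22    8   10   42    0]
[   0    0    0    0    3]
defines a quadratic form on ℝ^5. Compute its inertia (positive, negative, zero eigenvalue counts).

Answer: (4, 1, 0)

Derivation:
step 0: pivot 11 → sign +
step 1: pivot 6/11 → sign +
step 2: pivot -2 → sign −
step 3: pivot 2 → sign +
step 4: pivot 3 → sign +
signature = (4, 1, 0)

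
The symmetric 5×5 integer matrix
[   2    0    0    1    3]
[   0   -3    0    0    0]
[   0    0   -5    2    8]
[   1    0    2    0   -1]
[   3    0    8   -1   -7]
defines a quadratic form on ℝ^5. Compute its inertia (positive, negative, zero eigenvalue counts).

step 0: pivot 2 → sign +
step 1: pivot -3 → sign −
step 2: pivot -5 → sign −
step 3: pivot 3/10 → sign +
step 4: pivot -1/3 → sign −
signature = (2, 3, 0)

Answer: (2, 3, 0)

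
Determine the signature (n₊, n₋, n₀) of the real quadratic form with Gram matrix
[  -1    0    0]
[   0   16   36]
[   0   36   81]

Answer: (1, 1, 1)

Derivation:
step 0: pivot -1 → sign −
step 1: pivot 16 → sign +
step 2: row/col 2 already zero → sign 0
signature = (1, 1, 1)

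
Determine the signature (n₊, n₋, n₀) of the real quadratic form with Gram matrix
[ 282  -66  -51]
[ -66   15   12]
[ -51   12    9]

step 0: pivot 282 → sign +
step 1: pivot -21/47 → sign −
step 2: pivot -3/14 → sign −
signature = (1, 2, 0)

Answer: (1, 2, 0)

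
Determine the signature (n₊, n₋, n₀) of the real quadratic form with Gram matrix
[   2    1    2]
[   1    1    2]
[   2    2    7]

step 0: pivot 2 → sign +
step 1: pivot 1/2 → sign +
step 2: pivot 3 → sign +
signature = (3, 0, 0)

Answer: (3, 0, 0)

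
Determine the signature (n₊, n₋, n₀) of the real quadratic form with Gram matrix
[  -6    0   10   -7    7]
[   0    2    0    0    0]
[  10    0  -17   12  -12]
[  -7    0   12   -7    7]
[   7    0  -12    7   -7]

Answer: (2, 2, 1)

Derivation:
step 0: pivot -6 → sign −
step 1: pivot 2 → sign +
step 2: pivot -1/3 → sign −
step 3: pivot 3/2 → sign +
step 4: row/col 4 already zero → sign 0
signature = (2, 2, 1)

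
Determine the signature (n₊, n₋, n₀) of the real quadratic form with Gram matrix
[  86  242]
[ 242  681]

step 0: pivot 86 → sign +
step 1: pivot 1/43 → sign +
signature = (2, 0, 0)

Answer: (2, 0, 0)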